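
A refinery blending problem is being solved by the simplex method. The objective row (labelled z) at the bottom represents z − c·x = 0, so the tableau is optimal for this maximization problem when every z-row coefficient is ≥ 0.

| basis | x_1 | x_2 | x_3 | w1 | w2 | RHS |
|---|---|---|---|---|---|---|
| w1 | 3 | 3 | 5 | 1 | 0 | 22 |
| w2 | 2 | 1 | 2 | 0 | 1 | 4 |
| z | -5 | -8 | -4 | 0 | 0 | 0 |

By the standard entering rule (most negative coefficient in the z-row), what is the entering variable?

Negative z-row entries: x_1: -5, x_2: -8, x_3: -4.
The most negative is -8 in column x_2, so x_2 enters.

x_2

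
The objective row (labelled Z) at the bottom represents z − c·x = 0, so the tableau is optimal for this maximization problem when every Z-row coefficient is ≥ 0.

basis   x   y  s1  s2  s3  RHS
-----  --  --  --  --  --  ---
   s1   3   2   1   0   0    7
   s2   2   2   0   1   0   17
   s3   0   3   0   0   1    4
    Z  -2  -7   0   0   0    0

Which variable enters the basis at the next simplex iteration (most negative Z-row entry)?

y

Negative Z-row entries: x: -2, y: -7.
The most negative is -7 in column y, so y enters.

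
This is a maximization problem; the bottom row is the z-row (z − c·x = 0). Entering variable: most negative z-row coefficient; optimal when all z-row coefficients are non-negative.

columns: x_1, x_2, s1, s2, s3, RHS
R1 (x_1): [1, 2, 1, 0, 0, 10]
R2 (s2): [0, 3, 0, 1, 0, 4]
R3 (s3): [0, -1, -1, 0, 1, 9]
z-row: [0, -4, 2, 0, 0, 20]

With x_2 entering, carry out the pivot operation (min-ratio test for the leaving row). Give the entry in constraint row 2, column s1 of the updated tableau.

0

Ratio test on column x_2 — row 1: 10/2 = 5; row 2: 4/3 = 4/3; row 3: entry -1 ≤ 0. Minimum is 4/3 at row 2 (s2 leaves); pivot element 3.
Divide row 2 by 3; eliminate column x_2 from the other rows.
In the new row 2, the s1 entry is the old entry divided by the pivot: 0/3 = 0.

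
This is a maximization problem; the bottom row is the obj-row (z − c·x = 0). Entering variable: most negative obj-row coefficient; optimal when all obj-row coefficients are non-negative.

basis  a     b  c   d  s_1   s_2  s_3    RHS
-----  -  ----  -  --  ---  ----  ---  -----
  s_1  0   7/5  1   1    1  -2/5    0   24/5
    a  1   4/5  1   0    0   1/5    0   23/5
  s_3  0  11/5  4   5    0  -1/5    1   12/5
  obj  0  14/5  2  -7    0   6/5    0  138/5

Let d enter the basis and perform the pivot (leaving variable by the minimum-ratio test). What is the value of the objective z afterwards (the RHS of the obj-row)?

774/25

Ratio test on column d — row 1: (24/5)/1 = 24/5; row 2: entry 0 ≤ 0; row 3: (12/5)/5 = 12/25. Minimum is 12/25 at row 3 (s_3 leaves); pivot element 5.
Pivot on row 3; the obj-row RHS becomes 138/5 − (-7)·(12/25) = 774/25.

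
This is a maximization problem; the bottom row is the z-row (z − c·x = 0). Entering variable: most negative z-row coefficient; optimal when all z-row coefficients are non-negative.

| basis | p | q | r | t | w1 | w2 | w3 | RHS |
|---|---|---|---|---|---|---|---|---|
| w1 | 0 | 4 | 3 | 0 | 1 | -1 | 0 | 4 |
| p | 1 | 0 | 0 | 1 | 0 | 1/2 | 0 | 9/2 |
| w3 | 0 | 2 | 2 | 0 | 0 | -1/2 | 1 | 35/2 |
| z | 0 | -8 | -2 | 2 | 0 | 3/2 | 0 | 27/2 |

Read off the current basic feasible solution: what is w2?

w2 is not in the basis, so in the current basic feasible solution w2 = 0.

0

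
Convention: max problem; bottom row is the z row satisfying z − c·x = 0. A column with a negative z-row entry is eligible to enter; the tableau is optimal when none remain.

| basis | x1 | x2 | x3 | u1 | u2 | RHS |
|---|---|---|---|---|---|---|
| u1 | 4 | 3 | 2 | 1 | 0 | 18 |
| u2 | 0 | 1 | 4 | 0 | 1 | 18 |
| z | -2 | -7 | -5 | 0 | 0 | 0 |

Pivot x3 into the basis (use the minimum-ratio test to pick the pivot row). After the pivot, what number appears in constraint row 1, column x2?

5/2

Ratio test on column x3 — row 1: 18/2 = 9; row 2: 18/4 = 9/2. Minimum is 9/2 at row 2 (u2 leaves); pivot element 4.
Divide row 2 by 4; eliminate column x3 from the other rows.
Row 1 update in column x2: 3 − 2·(1/4) = 5/2.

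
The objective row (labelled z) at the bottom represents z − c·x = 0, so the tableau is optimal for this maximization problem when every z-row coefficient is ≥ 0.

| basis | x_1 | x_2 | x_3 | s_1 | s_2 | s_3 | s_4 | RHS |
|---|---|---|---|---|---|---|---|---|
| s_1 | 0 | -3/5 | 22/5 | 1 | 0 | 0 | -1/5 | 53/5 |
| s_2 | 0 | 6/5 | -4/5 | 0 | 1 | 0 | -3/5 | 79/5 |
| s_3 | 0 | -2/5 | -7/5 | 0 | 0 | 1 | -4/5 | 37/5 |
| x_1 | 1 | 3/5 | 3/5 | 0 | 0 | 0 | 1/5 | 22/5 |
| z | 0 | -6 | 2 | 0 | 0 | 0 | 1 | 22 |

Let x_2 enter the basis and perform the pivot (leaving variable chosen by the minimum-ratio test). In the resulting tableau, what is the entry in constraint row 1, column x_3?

Ratio test on column x_2 — row 1: entry -3/5 ≤ 0; row 2: (79/5)/(6/5) = 79/6; row 3: entry -2/5 ≤ 0; row 4: (22/5)/(3/5) = 22/3. Minimum is 22/3 at row 4 (x_1 leaves); pivot element 3/5.
Divide row 4 by 3/5; eliminate column x_2 from the other rows.
Row 1 update in column x_3: 22/5 − (-3/5)·1 = 5.

5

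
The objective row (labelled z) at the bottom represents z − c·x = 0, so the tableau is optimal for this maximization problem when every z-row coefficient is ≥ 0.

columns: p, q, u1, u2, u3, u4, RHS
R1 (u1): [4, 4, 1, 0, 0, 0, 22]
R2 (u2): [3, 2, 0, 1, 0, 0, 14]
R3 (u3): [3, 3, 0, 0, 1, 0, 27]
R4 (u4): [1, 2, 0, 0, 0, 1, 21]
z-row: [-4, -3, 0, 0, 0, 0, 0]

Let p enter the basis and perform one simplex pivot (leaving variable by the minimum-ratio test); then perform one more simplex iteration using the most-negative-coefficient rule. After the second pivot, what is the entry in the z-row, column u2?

1

Ratio test on column p — row 1: 22/4 = 11/2; row 2: 14/3 = 14/3; row 3: 27/3 = 9; row 4: 21/1 = 21. Minimum is 14/3 at row 2 (u2 leaves); pivot element 3.
Divide row 2 by 3; eliminate column p from the other rows.
Second iteration: most negative z-row entry is -1/3 in column q, so q enters.
Ratio test on column q — row 1: (10/3)/(4/3) = 5/2; row 2: (14/3)/(2/3) = 7; row 3: 13/1 = 13; row 4: (49/3)/(4/3) = 49/4. Minimum is 5/2 at row 1 (u1 leaves); pivot element 4/3.
Divide row 1 by 4/3; eliminate column q from the other rows.
After both pivots, the entry at the z-row, column u2 is 1.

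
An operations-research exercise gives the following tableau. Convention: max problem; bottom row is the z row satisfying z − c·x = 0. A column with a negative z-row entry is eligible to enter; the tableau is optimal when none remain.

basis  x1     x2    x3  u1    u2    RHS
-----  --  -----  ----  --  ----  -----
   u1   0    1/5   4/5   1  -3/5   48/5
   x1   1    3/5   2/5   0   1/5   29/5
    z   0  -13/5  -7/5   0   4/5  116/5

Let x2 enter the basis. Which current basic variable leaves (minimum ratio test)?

x1

Column x2 entries and ratios — u1: (48/5)/(1/5) = 48; x1: (29/5)/(3/5) = 29/3.
Smallest ratio is 29/3 in the row of x1, so x1 leaves.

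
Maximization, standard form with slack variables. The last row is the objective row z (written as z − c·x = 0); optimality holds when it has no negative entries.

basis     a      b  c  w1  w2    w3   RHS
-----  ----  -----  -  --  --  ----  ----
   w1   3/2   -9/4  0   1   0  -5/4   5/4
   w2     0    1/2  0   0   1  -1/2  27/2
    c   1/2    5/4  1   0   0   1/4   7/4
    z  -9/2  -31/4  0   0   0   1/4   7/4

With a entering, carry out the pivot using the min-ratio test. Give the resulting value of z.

11/2

Ratio test on column a — row 1: (5/4)/(3/2) = 5/6; row 2: entry 0 ≤ 0; row 3: (7/4)/(1/2) = 7/2. Minimum is 5/6 at row 1 (w1 leaves); pivot element 3/2.
Pivot on row 1; the z-row RHS becomes 7/4 − (-9/2)·(5/6) = 11/2.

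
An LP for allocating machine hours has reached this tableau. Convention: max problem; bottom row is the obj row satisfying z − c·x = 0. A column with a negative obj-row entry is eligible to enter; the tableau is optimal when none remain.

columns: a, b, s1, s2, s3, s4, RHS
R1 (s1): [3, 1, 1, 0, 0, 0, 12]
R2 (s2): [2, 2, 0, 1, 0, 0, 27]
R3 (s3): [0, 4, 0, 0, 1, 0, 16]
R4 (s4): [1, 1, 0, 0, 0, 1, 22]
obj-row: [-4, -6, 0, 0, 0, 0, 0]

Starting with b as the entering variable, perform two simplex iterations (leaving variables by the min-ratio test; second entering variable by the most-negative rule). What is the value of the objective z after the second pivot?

Ratio test on column b — row 1: 12/1 = 12; row 2: 27/2 = 27/2; row 3: 16/4 = 4; row 4: 22/1 = 22. Minimum is 4 at row 3 (s3 leaves); pivot element 4.
Pivot on row 3; the obj-row RHS becomes 0 − (-6)·4 = 24.
Next entering variable (most negative obj-row entry -4): a.
Ratio test on column a — row 1: 8/3 = 8/3; row 2: 19/2 = 19/2; row 3: entry 0 ≤ 0; row 4: 18/1 = 18. Minimum is 8/3 at row 1 (s1 leaves); pivot element 3.
After the second pivot the obj-row RHS is 24 − (-4)·(8/3) = 104/3.

104/3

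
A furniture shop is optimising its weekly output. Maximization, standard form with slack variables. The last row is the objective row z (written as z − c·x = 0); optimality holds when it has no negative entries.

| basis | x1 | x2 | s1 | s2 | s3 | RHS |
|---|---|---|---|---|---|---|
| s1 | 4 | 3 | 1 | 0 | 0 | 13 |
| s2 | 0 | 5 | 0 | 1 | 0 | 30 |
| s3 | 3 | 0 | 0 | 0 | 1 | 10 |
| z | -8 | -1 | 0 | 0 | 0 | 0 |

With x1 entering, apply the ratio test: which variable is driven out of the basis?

Column x1 entries and ratios — s1: 13/4 = 13/4; s2: 0 ≤ 0, skip; s3: 10/3 = 10/3.
Smallest ratio is 13/4 in the row of s1, so s1 leaves.

s1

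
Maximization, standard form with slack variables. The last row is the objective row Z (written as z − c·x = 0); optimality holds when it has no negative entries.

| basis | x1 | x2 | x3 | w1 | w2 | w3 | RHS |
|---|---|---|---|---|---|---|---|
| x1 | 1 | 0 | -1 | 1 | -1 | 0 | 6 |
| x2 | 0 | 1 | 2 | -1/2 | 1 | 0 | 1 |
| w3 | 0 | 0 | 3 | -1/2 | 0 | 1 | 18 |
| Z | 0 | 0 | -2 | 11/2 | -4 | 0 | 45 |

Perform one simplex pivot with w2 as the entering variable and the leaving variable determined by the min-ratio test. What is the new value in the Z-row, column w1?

Ratio test on column w2 — row 1: entry -1 ≤ 0; row 2: 1/1 = 1; row 3: entry 0 ≤ 0. Minimum is 1 at row 2 (x2 leaves); pivot element 1.
Divide row 2 by 1; eliminate column w2 from the other rows.
Z-row update in column w1: 11/2 − (-4)·(-1/2) = 7/2.

7/2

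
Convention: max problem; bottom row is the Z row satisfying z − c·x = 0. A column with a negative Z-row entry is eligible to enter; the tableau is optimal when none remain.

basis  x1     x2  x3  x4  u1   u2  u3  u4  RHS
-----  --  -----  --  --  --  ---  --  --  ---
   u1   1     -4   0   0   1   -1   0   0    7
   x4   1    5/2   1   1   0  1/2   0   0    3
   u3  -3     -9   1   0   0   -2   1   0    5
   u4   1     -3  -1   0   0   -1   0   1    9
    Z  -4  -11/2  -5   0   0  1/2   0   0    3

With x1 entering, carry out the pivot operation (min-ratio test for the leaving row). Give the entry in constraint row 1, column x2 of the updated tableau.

-13/2

Ratio test on column x1 — row 1: 7/1 = 7; row 2: 3/1 = 3; row 3: entry -3 ≤ 0; row 4: 9/1 = 9. Minimum is 3 at row 2 (x4 leaves); pivot element 1.
Divide row 2 by 1; eliminate column x1 from the other rows.
Row 1 update in column x2: -4 − 1·(5/2) = -13/2.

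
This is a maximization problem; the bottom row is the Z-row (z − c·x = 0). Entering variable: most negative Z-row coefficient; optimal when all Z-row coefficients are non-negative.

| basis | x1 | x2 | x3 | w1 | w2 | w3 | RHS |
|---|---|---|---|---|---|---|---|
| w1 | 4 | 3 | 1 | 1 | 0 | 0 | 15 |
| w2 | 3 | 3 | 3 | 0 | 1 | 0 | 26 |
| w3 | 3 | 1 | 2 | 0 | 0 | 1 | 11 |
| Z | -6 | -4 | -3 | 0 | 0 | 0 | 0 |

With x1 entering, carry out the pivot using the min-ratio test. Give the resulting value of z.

22

Ratio test on column x1 — row 1: 15/4 = 15/4; row 2: 26/3 = 26/3; row 3: 11/3 = 11/3. Minimum is 11/3 at row 3 (w3 leaves); pivot element 3.
Pivot on row 3; the Z-row RHS becomes 0 − (-6)·(11/3) = 22.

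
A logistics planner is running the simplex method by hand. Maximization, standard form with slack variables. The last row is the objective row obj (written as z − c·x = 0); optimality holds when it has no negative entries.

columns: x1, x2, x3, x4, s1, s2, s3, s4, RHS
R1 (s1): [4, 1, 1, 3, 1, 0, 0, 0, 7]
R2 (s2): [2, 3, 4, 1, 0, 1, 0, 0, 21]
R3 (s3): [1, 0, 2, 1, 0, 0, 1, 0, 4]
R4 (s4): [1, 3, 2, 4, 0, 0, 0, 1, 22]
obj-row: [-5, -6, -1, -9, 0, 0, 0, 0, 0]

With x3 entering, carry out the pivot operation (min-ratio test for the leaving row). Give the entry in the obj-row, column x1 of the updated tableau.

Ratio test on column x3 — row 1: 7/1 = 7; row 2: 21/4 = 21/4; row 3: 4/2 = 2; row 4: 22/2 = 11. Minimum is 2 at row 3 (s3 leaves); pivot element 2.
Divide row 3 by 2; eliminate column x3 from the other rows.
obj-row update in column x1: -5 − (-1)·(1/2) = -9/2.

-9/2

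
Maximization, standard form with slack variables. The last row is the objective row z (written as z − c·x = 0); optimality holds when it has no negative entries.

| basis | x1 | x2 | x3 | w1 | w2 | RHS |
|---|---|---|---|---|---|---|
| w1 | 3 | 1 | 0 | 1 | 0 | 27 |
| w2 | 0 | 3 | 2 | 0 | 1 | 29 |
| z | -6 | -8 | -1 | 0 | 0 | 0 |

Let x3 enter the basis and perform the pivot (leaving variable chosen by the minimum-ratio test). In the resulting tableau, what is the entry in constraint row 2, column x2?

Ratio test on column x3 — row 1: entry 0 ≤ 0; row 2: 29/2 = 29/2. Minimum is 29/2 at row 2 (w2 leaves); pivot element 2.
Divide row 2 by 2; eliminate column x3 from the other rows.
In the new row 2, the x2 entry is the old entry divided by the pivot: 3/2 = 3/2.

3/2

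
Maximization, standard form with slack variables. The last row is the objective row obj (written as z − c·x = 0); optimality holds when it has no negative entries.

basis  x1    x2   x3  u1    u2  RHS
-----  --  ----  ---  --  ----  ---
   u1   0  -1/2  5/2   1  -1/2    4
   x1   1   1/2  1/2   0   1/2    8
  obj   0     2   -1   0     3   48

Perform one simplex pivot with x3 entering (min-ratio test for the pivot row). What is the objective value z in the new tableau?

Ratio test on column x3 — row 1: 4/(5/2) = 8/5; row 2: 8/(1/2) = 16. Minimum is 8/5 at row 1 (u1 leaves); pivot element 5/2.
Pivot on row 1; the obj-row RHS becomes 48 − (-1)·(8/5) = 248/5.

248/5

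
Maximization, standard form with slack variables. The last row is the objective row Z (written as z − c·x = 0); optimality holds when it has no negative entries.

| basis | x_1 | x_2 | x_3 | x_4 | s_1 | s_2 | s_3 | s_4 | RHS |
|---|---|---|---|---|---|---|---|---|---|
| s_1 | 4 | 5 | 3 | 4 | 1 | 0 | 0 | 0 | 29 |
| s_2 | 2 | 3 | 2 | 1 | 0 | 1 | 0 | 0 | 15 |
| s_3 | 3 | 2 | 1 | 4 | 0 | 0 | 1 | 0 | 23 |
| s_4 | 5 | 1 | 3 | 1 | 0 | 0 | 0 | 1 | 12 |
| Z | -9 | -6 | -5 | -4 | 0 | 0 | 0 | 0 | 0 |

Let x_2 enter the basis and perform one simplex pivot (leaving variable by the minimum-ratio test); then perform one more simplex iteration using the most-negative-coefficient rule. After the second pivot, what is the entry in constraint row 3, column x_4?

40/13

Ratio test on column x_2 — row 1: 29/5 = 29/5; row 2: 15/3 = 5; row 3: 23/2 = 23/2; row 4: 12/1 = 12. Minimum is 5 at row 2 (s_2 leaves); pivot element 3.
Divide row 2 by 3; eliminate column x_2 from the other rows.
Second iteration: most negative Z-row entry is -5 in column x_1, so x_1 enters.
Ratio test on column x_1 — row 1: 4/(2/3) = 6; row 2: 5/(2/3) = 15/2; row 3: 13/(5/3) = 39/5; row 4: 7/(13/3) = 21/13. Minimum is 21/13 at row 4 (s_4 leaves); pivot element 13/3.
Divide row 4 by 13/3; eliminate column x_1 from the other rows.
After both pivots, the entry at constraint row 3, column x_4 is 40/13.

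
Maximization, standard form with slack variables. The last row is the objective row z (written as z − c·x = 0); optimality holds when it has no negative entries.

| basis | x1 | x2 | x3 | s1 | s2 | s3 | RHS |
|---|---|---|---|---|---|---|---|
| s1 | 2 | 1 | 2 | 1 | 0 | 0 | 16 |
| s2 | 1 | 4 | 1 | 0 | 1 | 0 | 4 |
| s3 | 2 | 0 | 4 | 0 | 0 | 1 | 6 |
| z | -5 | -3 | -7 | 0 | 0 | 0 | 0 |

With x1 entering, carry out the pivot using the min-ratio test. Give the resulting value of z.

15

Ratio test on column x1 — row 1: 16/2 = 8; row 2: 4/1 = 4; row 3: 6/2 = 3. Minimum is 3 at row 3 (s3 leaves); pivot element 2.
Pivot on row 3; the z-row RHS becomes 0 − (-5)·3 = 15.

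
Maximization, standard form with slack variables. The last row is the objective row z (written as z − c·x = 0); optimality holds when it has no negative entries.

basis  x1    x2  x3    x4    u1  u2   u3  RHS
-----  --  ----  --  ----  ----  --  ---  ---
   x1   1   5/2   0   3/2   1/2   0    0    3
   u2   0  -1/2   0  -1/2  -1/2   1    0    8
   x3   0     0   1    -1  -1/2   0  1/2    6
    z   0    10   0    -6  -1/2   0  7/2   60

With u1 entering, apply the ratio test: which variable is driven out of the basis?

Column u1 entries and ratios — x1: 3/(1/2) = 6; u2: -1/2 ≤ 0, skip; x3: -1/2 ≤ 0, skip.
Smallest ratio is 6 in the row of x1, so x1 leaves.

x1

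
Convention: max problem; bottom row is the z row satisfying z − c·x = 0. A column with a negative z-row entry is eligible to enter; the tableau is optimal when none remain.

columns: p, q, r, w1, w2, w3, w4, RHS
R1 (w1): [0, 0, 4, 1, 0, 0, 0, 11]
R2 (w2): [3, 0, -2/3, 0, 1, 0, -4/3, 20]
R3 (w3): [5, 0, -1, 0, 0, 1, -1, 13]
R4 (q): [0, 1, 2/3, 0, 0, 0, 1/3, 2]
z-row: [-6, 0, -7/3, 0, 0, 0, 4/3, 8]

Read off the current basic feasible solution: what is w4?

0

w4 is not in the basis, so in the current basic feasible solution w4 = 0.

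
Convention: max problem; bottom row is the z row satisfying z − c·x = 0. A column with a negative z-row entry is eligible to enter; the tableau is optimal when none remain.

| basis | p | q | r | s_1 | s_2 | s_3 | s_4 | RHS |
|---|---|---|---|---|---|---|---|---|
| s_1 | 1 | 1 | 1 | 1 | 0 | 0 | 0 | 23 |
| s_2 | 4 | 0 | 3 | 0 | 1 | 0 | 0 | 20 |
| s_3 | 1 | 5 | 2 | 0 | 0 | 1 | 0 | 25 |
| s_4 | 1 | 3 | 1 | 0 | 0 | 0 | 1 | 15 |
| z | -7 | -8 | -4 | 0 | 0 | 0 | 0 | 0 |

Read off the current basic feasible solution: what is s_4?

15

s_4 is basic (row 4); its value is the RHS of that row, 15.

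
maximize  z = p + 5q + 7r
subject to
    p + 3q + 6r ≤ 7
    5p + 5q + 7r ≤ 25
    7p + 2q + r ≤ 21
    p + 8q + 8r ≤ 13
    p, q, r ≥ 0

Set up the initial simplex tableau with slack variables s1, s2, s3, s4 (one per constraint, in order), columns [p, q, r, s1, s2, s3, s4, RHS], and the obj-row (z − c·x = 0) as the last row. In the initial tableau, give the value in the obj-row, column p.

The obj-row carries the negated objective coefficients: the p entry is -1.

-1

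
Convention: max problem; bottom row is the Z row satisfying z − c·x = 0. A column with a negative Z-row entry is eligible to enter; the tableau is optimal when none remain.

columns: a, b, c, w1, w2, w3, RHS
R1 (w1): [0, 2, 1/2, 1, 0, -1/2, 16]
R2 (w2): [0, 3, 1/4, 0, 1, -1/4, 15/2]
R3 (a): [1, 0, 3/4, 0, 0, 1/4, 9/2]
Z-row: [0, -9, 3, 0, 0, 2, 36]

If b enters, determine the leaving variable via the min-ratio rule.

w2

Column b entries and ratios — w1: 16/2 = 8; w2: (15/2)/3 = 5/2; a: 0 ≤ 0, skip.
Smallest ratio is 5/2 in the row of w2, so w2 leaves.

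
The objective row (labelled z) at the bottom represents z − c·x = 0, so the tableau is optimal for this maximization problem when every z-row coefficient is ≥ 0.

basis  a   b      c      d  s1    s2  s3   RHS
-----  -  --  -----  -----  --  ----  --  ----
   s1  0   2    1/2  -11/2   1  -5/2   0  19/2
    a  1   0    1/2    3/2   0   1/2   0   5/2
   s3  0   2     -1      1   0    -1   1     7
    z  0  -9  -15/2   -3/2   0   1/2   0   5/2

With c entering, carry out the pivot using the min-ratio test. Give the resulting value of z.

Ratio test on column c — row 1: (19/2)/(1/2) = 19; row 2: (5/2)/(1/2) = 5; row 3: entry -1 ≤ 0. Minimum is 5 at row 2 (a leaves); pivot element 1/2.
Pivot on row 2; the z-row RHS becomes 5/2 − (-15/2)·5 = 40.

40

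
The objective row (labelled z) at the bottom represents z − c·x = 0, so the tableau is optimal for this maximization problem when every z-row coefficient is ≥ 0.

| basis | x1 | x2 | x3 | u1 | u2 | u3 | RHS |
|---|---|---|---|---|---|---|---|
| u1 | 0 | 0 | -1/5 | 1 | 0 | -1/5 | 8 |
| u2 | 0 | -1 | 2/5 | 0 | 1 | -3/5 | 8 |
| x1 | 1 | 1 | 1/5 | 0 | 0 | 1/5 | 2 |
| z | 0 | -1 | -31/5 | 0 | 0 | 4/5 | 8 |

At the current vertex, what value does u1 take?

u1 is basic (row 1); its value is the RHS of that row, 8.

8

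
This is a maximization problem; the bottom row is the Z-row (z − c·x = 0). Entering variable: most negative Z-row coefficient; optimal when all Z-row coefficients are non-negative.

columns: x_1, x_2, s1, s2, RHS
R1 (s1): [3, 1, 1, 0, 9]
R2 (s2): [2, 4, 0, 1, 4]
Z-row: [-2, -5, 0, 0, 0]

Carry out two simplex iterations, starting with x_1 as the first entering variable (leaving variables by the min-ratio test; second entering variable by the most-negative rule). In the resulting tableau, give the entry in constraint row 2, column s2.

1/4

Ratio test on column x_1 — row 1: 9/3 = 3; row 2: 4/2 = 2. Minimum is 2 at row 2 (s2 leaves); pivot element 2.
Divide row 2 by 2; eliminate column x_1 from the other rows.
Second iteration: most negative Z-row entry is -1 in column x_2, so x_2 enters.
Ratio test on column x_2 — row 1: entry -5 ≤ 0; row 2: 2/2 = 1. Minimum is 1 at row 2 (x_1 leaves); pivot element 2.
Divide row 2 by 2; eliminate column x_2 from the other rows.
After both pivots, the entry at constraint row 2, column s2 is 1/4.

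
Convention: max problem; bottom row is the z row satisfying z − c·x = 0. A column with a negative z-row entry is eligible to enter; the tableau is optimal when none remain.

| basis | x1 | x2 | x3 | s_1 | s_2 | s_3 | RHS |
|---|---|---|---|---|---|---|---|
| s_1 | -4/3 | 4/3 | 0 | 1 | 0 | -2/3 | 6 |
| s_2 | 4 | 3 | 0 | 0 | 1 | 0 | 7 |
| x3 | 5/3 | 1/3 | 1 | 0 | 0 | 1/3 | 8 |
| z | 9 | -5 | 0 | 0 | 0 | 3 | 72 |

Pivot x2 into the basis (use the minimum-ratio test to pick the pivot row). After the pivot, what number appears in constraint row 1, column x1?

Ratio test on column x2 — row 1: 6/(4/3) = 9/2; row 2: 7/3 = 7/3; row 3: 8/(1/3) = 24. Minimum is 7/3 at row 2 (s_2 leaves); pivot element 3.
Divide row 2 by 3; eliminate column x2 from the other rows.
Row 1 update in column x1: -4/3 − (4/3)·(4/3) = -28/9.

-28/9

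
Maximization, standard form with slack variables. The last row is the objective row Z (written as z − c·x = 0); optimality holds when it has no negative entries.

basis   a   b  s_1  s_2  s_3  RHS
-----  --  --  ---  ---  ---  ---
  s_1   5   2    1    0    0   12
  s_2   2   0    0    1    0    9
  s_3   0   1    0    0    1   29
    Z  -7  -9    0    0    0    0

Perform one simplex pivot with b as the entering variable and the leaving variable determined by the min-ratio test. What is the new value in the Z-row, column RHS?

54

Ratio test on column b — row 1: 12/2 = 6; row 2: entry 0 ≤ 0; row 3: 29/1 = 29. Minimum is 6 at row 1 (s_1 leaves); pivot element 2.
Divide row 1 by 2; eliminate column b from the other rows.
Z-row update in column RHS: 0 − (-9)·6 = 54.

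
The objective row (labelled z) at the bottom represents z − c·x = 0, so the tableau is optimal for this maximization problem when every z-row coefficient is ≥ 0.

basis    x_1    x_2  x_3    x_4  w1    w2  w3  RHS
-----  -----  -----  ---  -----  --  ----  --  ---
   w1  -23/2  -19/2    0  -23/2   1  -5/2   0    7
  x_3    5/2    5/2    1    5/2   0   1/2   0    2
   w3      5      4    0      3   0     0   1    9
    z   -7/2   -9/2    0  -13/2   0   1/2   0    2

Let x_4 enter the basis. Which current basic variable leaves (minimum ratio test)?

Column x_4 entries and ratios — w1: -23/2 ≤ 0, skip; x_3: 2/(5/2) = 4/5; w3: 9/3 = 3.
Smallest ratio is 4/5 in the row of x_3, so x_3 leaves.

x_3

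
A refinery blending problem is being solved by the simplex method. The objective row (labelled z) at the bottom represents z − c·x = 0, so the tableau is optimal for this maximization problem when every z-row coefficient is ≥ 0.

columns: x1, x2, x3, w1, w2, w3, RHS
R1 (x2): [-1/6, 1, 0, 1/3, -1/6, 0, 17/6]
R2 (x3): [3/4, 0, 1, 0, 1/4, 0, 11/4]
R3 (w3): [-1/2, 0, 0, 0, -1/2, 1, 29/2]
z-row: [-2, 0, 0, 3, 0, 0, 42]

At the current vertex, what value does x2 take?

17/6

x2 is basic (row 1); its value is the RHS of that row, 17/6.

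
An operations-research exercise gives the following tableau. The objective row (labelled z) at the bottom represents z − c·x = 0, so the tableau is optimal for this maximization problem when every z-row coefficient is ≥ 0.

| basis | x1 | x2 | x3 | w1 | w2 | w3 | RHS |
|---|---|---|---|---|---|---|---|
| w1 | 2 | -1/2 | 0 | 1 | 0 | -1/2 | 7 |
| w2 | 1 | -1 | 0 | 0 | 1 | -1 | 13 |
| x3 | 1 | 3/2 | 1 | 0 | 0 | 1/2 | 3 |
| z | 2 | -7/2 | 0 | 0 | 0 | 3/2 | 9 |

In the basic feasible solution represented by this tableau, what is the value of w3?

0

w3 is not in the basis, so in the current basic feasible solution w3 = 0.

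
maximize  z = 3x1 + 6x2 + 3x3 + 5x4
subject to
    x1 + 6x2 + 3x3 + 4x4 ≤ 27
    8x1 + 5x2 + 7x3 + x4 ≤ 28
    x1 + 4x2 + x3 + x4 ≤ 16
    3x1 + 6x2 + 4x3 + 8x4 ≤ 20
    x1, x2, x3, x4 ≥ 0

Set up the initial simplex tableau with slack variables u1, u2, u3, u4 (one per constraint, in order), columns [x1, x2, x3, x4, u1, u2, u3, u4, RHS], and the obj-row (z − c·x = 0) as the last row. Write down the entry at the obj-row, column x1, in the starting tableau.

-3

The obj-row carries the negated objective coefficients: the x1 entry is -3.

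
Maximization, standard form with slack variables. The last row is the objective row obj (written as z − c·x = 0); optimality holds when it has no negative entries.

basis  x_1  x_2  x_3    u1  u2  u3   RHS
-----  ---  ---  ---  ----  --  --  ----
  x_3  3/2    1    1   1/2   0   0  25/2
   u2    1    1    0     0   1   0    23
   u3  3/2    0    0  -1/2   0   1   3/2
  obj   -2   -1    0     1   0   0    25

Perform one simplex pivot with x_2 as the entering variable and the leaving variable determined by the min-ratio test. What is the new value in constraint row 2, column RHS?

21/2

Ratio test on column x_2 — row 1: (25/2)/1 = 25/2; row 2: 23/1 = 23; row 3: entry 0 ≤ 0. Minimum is 25/2 at row 1 (x_3 leaves); pivot element 1.
Divide row 1 by 1; eliminate column x_2 from the other rows.
Row 2 update in column RHS: 23 − 1·(25/2) = 21/2.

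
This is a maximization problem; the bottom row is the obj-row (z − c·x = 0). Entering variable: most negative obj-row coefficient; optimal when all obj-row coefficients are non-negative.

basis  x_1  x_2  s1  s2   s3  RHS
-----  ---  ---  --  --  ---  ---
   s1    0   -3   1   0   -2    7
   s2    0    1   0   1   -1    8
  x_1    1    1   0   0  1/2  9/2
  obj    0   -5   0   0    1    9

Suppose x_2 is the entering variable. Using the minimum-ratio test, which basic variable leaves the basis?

Column x_2 entries and ratios — s1: -3 ≤ 0, skip; s2: 8/1 = 8; x_1: (9/2)/1 = 9/2.
Smallest ratio is 9/2 in the row of x_1, so x_1 leaves.

x_1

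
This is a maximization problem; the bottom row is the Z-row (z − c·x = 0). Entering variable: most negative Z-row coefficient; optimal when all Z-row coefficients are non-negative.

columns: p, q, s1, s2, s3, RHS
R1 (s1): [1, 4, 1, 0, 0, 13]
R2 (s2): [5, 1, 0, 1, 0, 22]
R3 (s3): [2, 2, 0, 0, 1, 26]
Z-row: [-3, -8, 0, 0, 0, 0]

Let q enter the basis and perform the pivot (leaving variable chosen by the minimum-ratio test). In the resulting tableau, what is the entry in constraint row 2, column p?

19/4

Ratio test on column q — row 1: 13/4 = 13/4; row 2: 22/1 = 22; row 3: 26/2 = 13. Minimum is 13/4 at row 1 (s1 leaves); pivot element 4.
Divide row 1 by 4; eliminate column q from the other rows.
Row 2 update in column p: 5 − 1·(1/4) = 19/4.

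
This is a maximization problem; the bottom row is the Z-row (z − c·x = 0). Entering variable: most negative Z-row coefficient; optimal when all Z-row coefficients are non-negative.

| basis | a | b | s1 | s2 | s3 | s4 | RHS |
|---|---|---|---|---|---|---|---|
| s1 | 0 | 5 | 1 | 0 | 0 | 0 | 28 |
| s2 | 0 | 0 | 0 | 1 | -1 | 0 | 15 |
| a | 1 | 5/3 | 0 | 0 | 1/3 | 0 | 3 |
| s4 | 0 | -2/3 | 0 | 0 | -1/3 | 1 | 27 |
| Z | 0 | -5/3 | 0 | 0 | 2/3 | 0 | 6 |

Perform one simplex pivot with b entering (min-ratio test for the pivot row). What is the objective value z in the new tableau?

9

Ratio test on column b — row 1: 28/5 = 28/5; row 2: entry 0 ≤ 0; row 3: 3/(5/3) = 9/5; row 4: entry -2/3 ≤ 0. Minimum is 9/5 at row 3 (a leaves); pivot element 5/3.
Pivot on row 3; the Z-row RHS becomes 6 − (-5/3)·(9/5) = 9.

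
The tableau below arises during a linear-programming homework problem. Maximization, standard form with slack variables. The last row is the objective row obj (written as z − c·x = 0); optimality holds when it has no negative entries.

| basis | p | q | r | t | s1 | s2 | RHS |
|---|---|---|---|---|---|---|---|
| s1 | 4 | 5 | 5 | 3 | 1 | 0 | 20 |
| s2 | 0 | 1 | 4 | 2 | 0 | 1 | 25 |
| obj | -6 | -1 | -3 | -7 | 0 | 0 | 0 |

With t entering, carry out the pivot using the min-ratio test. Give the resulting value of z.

Ratio test on column t — row 1: 20/3 = 20/3; row 2: 25/2 = 25/2. Minimum is 20/3 at row 1 (s1 leaves); pivot element 3.
Pivot on row 1; the obj-row RHS becomes 0 − (-7)·(20/3) = 140/3.

140/3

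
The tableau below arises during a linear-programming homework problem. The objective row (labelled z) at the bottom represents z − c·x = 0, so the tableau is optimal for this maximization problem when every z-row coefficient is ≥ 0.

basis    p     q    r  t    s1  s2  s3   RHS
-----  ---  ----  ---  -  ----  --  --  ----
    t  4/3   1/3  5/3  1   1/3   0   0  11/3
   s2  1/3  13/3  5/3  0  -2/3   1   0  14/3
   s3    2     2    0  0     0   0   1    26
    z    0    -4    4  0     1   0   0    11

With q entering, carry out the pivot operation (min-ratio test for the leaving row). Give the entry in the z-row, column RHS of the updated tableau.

Ratio test on column q — row 1: (11/3)/(1/3) = 11; row 2: (14/3)/(13/3) = 14/13; row 3: 26/2 = 13. Minimum is 14/13 at row 2 (s2 leaves); pivot element 13/3.
Divide row 2 by 13/3; eliminate column q from the other rows.
z-row update in column RHS: 11 − (-4)·(14/13) = 199/13.

199/13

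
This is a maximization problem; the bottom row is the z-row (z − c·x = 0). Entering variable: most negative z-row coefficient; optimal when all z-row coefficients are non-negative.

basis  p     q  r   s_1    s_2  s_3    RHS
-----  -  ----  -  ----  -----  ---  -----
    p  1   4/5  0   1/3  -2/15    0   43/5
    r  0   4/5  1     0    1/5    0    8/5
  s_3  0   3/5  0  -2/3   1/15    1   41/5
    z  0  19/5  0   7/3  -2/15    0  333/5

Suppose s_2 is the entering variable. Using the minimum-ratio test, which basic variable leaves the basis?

r

Column s_2 entries and ratios — p: -2/15 ≤ 0, skip; r: (8/5)/(1/5) = 8; s_3: (41/5)/(1/15) = 123.
Smallest ratio is 8 in the row of r, so r leaves.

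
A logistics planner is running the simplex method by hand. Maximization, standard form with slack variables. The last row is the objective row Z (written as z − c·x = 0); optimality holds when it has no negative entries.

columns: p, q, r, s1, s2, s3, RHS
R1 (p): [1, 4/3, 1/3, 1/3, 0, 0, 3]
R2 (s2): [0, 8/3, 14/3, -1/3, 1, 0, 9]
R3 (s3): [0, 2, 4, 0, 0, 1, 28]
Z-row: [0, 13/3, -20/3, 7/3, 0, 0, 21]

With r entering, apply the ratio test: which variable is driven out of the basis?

s2

Column r entries and ratios — p: 3/(1/3) = 9; s2: 9/(14/3) = 27/14; s3: 28/4 = 7.
Smallest ratio is 27/14 in the row of s2, so s2 leaves.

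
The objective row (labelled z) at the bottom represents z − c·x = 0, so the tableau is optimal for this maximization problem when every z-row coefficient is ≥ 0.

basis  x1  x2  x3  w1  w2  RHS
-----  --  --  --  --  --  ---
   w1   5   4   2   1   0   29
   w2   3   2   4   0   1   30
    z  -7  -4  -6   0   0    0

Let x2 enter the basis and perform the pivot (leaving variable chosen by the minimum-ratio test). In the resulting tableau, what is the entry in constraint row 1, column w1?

1/4

Ratio test on column x2 — row 1: 29/4 = 29/4; row 2: 30/2 = 15. Minimum is 29/4 at row 1 (w1 leaves); pivot element 4.
Divide row 1 by 4; eliminate column x2 from the other rows.
In the new row 1, the w1 entry is the old entry divided by the pivot: 1/4 = 1/4.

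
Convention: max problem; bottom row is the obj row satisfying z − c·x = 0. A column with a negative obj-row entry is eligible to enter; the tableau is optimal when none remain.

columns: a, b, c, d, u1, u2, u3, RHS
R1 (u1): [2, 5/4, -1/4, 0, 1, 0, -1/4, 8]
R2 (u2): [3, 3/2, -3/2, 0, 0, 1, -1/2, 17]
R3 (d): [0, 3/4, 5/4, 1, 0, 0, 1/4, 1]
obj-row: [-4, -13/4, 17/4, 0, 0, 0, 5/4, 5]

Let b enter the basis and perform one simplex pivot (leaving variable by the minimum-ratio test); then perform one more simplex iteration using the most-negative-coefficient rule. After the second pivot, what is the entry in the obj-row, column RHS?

Ratio test on column b — row 1: 8/(5/4) = 32/5; row 2: 17/(3/2) = 34/3; row 3: 1/(3/4) = 4/3. Minimum is 4/3 at row 3 (d leaves); pivot element 3/4.
Divide row 3 by 3/4; eliminate column b from the other rows.
Second iteration: most negative obj-row entry is -4 in column a, so a enters.
Ratio test on column a — row 1: (19/3)/2 = 19/6; row 2: 15/3 = 5; row 3: entry 0 ≤ 0. Minimum is 19/6 at row 1 (u1 leaves); pivot element 2.
Divide row 1 by 2; eliminate column a from the other rows.
After both pivots, the entry at the obj-row, column RHS is 22.

22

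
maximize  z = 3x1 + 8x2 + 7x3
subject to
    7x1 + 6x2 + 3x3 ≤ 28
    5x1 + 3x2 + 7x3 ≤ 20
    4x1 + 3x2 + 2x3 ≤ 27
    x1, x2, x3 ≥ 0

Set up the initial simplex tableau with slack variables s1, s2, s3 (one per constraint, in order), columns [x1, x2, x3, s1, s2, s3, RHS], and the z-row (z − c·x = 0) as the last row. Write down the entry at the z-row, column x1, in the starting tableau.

The z-row carries the negated objective coefficients: the x1 entry is -3.

-3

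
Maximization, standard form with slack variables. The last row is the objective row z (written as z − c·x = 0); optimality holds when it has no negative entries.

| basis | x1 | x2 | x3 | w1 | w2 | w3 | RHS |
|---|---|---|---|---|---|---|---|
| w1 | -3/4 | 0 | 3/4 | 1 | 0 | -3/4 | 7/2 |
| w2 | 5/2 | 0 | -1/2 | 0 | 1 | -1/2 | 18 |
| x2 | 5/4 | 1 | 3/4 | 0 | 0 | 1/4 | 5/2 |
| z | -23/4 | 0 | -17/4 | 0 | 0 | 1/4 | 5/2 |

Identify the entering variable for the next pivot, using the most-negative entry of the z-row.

x1

Negative z-row entries: x1: -23/4, x3: -17/4.
The most negative is -23/4 in column x1, so x1 enters.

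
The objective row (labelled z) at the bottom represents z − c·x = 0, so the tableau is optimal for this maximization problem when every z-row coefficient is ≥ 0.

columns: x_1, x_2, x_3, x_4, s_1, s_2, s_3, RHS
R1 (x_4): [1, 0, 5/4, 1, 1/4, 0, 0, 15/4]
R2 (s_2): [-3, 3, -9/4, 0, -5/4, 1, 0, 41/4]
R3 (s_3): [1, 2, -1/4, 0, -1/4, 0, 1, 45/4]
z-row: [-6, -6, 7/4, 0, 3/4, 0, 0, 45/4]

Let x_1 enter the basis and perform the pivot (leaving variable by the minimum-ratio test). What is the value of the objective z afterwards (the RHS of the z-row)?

Ratio test on column x_1 — row 1: (15/4)/1 = 15/4; row 2: entry -3 ≤ 0; row 3: (45/4)/1 = 45/4. Minimum is 15/4 at row 1 (x_4 leaves); pivot element 1.
Pivot on row 1; the z-row RHS becomes 45/4 − (-6)·(15/4) = 135/4.

135/4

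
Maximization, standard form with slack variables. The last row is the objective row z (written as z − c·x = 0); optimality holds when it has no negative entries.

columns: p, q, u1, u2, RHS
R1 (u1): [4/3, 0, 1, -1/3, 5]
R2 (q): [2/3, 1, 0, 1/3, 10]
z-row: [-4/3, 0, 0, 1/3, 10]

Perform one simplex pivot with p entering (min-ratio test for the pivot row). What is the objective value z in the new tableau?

Ratio test on column p — row 1: 5/(4/3) = 15/4; row 2: 10/(2/3) = 15. Minimum is 15/4 at row 1 (u1 leaves); pivot element 4/3.
Pivot on row 1; the z-row RHS becomes 10 − (-4/3)·(15/4) = 15.

15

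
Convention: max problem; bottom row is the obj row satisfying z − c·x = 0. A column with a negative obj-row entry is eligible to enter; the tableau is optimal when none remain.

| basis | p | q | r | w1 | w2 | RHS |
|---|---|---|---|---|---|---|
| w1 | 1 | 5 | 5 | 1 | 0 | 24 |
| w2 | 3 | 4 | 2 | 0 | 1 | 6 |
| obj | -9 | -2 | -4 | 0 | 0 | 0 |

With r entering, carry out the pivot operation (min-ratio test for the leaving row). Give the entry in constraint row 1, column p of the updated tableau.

-13/2

Ratio test on column r — row 1: 24/5 = 24/5; row 2: 6/2 = 3. Minimum is 3 at row 2 (w2 leaves); pivot element 2.
Divide row 2 by 2; eliminate column r from the other rows.
Row 1 update in column p: 1 − 5·(3/2) = -13/2.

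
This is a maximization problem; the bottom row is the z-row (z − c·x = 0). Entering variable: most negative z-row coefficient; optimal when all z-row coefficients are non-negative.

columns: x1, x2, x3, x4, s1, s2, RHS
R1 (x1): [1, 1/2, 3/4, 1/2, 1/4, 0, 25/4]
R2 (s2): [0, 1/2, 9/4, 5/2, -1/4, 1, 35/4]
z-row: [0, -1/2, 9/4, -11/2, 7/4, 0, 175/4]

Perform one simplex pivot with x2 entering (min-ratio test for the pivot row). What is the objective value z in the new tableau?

50

Ratio test on column x2 — row 1: (25/4)/(1/2) = 25/2; row 2: (35/4)/(1/2) = 35/2. Minimum is 25/2 at row 1 (x1 leaves); pivot element 1/2.
Pivot on row 1; the z-row RHS becomes 175/4 − (-1/2)·(25/2) = 50.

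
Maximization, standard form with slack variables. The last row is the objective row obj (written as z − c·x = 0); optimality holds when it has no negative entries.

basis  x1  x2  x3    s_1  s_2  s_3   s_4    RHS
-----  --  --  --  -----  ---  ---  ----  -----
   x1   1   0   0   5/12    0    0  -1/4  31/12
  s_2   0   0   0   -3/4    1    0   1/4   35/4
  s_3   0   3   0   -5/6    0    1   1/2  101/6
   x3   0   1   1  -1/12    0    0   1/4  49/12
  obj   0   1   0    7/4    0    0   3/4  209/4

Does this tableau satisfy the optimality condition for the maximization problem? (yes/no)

Every obj-row coefficient is ≥ 0, so the tableau is optimal.

yes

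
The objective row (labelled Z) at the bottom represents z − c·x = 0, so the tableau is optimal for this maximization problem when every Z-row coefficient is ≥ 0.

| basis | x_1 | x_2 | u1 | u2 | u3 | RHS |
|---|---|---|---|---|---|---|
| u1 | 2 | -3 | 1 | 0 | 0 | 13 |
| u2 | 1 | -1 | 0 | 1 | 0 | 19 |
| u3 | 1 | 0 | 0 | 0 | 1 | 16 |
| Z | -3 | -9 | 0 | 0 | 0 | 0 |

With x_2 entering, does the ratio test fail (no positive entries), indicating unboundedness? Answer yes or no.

Every constraint-row entry in column x_2 is ≤ 0, so increasing x_2 is unbounded.

yes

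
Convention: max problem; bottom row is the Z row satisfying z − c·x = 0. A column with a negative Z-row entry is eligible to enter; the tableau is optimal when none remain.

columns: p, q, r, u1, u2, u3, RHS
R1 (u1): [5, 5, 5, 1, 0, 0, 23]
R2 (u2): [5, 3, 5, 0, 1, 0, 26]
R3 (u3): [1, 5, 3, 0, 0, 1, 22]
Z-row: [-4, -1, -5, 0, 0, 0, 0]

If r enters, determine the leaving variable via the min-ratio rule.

Column r entries and ratios — u1: 23/5 = 23/5; u2: 26/5 = 26/5; u3: 22/3 = 22/3.
Smallest ratio is 23/5 in the row of u1, so u1 leaves.

u1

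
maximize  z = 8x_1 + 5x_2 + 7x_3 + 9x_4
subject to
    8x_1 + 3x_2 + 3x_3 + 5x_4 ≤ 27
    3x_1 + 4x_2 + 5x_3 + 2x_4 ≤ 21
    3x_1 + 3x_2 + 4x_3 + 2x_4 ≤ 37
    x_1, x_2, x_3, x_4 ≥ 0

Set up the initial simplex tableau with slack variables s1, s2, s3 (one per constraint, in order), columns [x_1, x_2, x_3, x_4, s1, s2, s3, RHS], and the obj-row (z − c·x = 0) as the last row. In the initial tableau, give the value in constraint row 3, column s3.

Slack s3 belongs to constraint 3; its column is the unit vector e_3, so the entry in row 3 is 1.

1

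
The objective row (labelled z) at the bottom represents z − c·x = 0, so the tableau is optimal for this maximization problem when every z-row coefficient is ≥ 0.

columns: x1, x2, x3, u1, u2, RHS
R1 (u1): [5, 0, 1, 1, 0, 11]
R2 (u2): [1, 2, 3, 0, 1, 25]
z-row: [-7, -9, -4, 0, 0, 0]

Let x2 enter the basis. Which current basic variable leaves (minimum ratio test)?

u2

Column x2 entries and ratios — u1: 0 ≤ 0, skip; u2: 25/2 = 25/2.
Smallest ratio is 25/2 in the row of u2, so u2 leaves.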